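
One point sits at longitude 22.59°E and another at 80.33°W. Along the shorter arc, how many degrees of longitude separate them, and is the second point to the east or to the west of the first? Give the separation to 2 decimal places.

102.92° west

Raw difference: -80.33 − 22.59 = -102.92°.
Normalise into (−180°, 180°]: -102.92° stays -102.92°.
Negative ⇒ the second point lies to the west; separation 102.92°.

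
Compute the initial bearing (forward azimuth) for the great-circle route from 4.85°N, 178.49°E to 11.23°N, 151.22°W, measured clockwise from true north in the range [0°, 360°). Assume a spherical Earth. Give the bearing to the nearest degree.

76°

Δλ = -151.22 − 178.49 = -329.71°; wrapped into (−180°, 180°]: 30.29°.
θ = atan2( sin Δλ · cos φ₂ , cos φ₁ · sin φ₂ − sin φ₁ · cos φ₂ · cos Δλ )
  = atan2(0.49472, 0.12244) = 76.099° → normalised to [0°, 360°): 76.099°.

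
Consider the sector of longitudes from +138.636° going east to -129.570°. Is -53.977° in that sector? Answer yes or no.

No

Band width going east from +138.636° to -129.570°: ((-129.570 − 138.636) mod 360) = 91.794°.
Offset of -53.977° east of the west edge: ((-53.977 − 138.636) mod 360) = 167.387°.
167.387° > 91.794° ⇒ outside.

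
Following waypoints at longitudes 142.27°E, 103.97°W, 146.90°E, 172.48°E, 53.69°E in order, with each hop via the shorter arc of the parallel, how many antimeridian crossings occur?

2

Leg 1: +142.27° → -103.97°, shortest Δλ = 113.76° (east) — crosses 180°.
Leg 2: -103.97° → +146.90°, shortest Δλ = -109.13° (west) — crosses 180°.
Leg 3: +146.90° → +172.48°, shortest Δλ = 25.58° (east) — does not cross 180°.
Leg 4: +172.48° → +53.69°, shortest Δλ = -118.79° (west) — does not cross 180°.
Total crossings: 2.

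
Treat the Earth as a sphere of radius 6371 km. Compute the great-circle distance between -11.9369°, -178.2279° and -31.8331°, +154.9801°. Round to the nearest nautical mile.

1902 nmi

Δλ = 154.9801 − -178.2279 = 333.2080°; wrapped into (−180°, 180°]: -26.7920°.
Δφ = -31.8331 − -11.9369 = -19.8962°.
a = sin²(Δφ/2) + cos φ₁ · cos φ₂ · sin²(Δλ/2) = 0.074461.
c = 2·atan2(√a, √(1−a)) = 0.55276 rad → d = 6371·c ≈ 3521.64 km ≈ 1901.53 nmi.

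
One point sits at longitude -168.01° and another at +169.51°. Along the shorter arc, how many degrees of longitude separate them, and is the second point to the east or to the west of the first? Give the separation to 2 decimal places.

Raw difference: 169.51 − -168.01 = 337.52°.
Normalise into (−180°, 180°]: 337.52° − 360° = -22.48°.
Negative ⇒ the second point lies to the west; separation 22.48°.

22.48° west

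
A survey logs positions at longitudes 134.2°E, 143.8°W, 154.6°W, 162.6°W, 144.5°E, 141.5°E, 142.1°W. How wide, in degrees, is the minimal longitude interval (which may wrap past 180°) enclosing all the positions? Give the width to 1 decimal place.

83.7°

Sort the longitudes: -162.6°, -154.6°, -143.8°, -142.1°, +134.2°, +141.5°, +144.5°.
Eastward gaps between consecutive values (wrapping around): 8.0°, 10.8°, 1.7°, 276.3°, 7.3°, 3.0°, 52.9°.
Largest gap = 276.3° ⇒ minimal covering band is its complement: 360° − 276.3° = 83.7°.
Band runs from +134.2° eastward to -142.1°, crossing the antimeridian.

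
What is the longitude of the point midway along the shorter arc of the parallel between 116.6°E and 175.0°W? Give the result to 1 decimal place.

Signed shortest Δλ from +116.6° to -175.0° is +68.4°.
Midpoint longitude = +116.6° + (+68.4°)/2 = +116.6° + 34.2° = +150.8°.
(The naïve average (+116.6 + -175.0)/2 = -29.2° is on the wrong side of the globe.)

150.8°E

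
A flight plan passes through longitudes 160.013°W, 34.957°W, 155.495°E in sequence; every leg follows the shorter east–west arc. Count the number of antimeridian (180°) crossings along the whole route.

1

Leg 1: -160.013° → -34.957°, shortest Δλ = 125.056° (east) — does not cross 180°.
Leg 2: -34.957° → +155.495°, shortest Δλ = -169.548° (west) — crosses 180°.
Total crossings: 1.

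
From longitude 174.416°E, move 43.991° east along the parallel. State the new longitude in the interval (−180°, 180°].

Start at +174.416°; shift +43.991° → +218.407°.
+218.407° lies outside (−180°, 180°]; subtract 360° → -141.593°.

141.593°W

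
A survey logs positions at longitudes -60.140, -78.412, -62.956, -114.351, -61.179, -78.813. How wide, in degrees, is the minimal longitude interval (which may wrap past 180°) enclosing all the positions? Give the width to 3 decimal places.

54.211°

Sort the longitudes: -114.351°, -78.813°, -78.412°, -62.956°, -61.179°, -60.140°.
Eastward gaps between consecutive values (wrapping around): 35.538°, 0.401°, 15.456°, 1.777°, 1.039°, 305.789°.
Largest gap = 305.789° ⇒ minimal covering band is its complement: 360° − 305.789° = 54.211°.
Band runs from -114.351° eastward to -60.140°.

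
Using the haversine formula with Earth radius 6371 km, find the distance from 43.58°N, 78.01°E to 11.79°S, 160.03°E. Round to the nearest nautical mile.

5550 nmi

Δλ = 160.03 − 78.01 = 82.02°.
Δφ = -11.79 − 43.58 = -55.37°.
a = sin²(Δφ/2) + cos φ₁ · cos φ₂ · sin²(Δλ/2) = 0.521204.
c = 2·atan2(√a, √(1−a)) = 1.61322 rad → d = 6371·c ≈ 10277.81 km ≈ 5549.57 nmi.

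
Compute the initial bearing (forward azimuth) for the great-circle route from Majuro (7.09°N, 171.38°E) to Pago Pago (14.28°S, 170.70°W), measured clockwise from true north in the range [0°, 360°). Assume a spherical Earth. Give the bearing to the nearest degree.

140°

Δλ = -170.70 − 171.38 = -342.08°; wrapped into (−180°, 180°]: 17.92°.
θ = atan2( sin Δλ · cos φ₂ , cos φ₁ · sin φ₂ − sin φ₁ · cos φ₂ · cos Δλ )
  = atan2(0.29818, -0.35859) = 140.255° → normalised to [0°, 360°): 140.255°.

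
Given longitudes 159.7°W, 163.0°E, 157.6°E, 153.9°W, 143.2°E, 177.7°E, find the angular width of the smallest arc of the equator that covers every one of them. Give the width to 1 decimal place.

Sort the longitudes: -159.7°, -153.9°, +143.2°, +157.6°, +163.0°, +177.7°.
Eastward gaps between consecutive values (wrapping around): 5.8°, 297.1°, 14.4°, 5.4°, 14.7°, 22.6°.
Largest gap = 297.1° ⇒ minimal covering band is its complement: 360° − 297.1° = 62.9°.
Band runs from +143.2° eastward to -153.9°, crossing the antimeridian.

62.9°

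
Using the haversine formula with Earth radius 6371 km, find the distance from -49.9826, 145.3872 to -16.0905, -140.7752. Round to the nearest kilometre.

Δλ = -140.7752 − 145.3872 = -286.1624°; wrapped into (−180°, 180°]: 73.8376°.
Δφ = -16.0905 − -49.9826 = 33.8921°.
a = sin²(Δφ/2) + cos φ₁ · cos φ₂ · sin²(Δλ/2) = 0.307881.
c = 2·atan2(√a, √(1−a)) = 1.17641 rad → d = 6371·c ≈ 7494.93 km.

7495 km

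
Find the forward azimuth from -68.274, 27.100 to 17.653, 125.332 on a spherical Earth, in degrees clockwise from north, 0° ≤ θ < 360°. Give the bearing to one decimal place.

Δλ = 125.332 − 27.100 = 98.232°.
θ = atan2( sin Δλ · cos φ₂ , cos φ₁ · sin φ₂ − sin φ₁ · cos φ₂ · cos Δλ )
  = atan2(0.94309, -0.01449) = 90.880° → normalised to [0°, 360°): 90.880°.

90.9°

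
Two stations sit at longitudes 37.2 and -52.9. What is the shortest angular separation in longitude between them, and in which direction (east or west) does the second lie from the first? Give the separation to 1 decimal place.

90.1° west

Raw difference: -52.9 − 37.2 = -90.1°.
Normalise into (−180°, 180°]: -90.1° stays -90.1°.
Negative ⇒ the second point lies to the west; separation 90.1°.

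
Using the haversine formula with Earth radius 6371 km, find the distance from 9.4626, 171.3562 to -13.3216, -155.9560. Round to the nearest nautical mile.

2381 nmi

Δλ = -155.9560 − 171.3562 = -327.3122°; wrapped into (−180°, 180°]: 32.6878°.
Δφ = -13.3216 − 9.4626 = -22.7842°.
a = sin²(Δφ/2) + cos φ₁ · cos φ₂ · sin²(Δλ/2) = 0.115023.
c = 2·atan2(√a, √(1−a)) = 0.69203 rad → d = 6371·c ≈ 4408.90 km ≈ 2380.62 nmi.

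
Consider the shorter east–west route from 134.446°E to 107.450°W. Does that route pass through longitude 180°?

Naïve |-107.450 − 134.446| = 241.896° > 180°, so the shorter arc goes the other way round — across 180°.
Signed shortest Δλ = ((-107.450 − 134.446 + 180) mod 360) − 180 = 118.104°.
Going east by 118.104° from +134.446° passes through 180° before reaching -107.450°.

Yes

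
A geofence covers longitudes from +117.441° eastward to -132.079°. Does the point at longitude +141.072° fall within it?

Yes

Band width going east from +117.441° to -132.079°: ((-132.079 − 117.441) mod 360) = 110.480°.
Offset of +141.072° east of the west edge: ((141.072 − 117.441) mod 360) = 23.631°.
23.631° ≤ 110.480° ⇒ inside.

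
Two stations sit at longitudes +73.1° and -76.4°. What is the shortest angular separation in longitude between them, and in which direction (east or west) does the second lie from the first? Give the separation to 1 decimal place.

149.5° west

Raw difference: -76.4 − 73.1 = -149.5°.
Normalise into (−180°, 180°]: -149.5° stays -149.5°.
Negative ⇒ the second point lies to the west; separation 149.5°.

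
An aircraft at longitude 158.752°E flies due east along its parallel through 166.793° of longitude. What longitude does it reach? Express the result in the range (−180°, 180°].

34.455°W

Start at +158.752°; shift +166.793° → +325.545°.
+325.545° lies outside (−180°, 180°]; subtract 360° → -34.455°.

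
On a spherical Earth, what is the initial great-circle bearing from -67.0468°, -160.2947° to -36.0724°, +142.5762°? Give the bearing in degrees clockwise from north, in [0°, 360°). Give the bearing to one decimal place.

284.4°

Δλ = 142.5762 − -160.2947 = 302.8709°; wrapped into (−180°, 180°]: -57.1291°.
θ = atan2( sin Δλ · cos φ₂ , cos φ₁ · sin φ₂ − sin φ₁ · cos φ₂ · cos Δλ )
  = atan2(-0.67887, 0.17433) = -75.598° → normalised to [0°, 360°): 284.402°.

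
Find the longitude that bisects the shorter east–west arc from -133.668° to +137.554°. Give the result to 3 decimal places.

Signed shortest Δλ from -133.668° to +137.554° is -88.778°.
Midpoint longitude = -133.668° + (-88.778°)/2 = -133.668° − 44.389° = -178.057°.
(The naïve average (-133.668 + +137.554)/2 = 1.943° is on the wrong side of the globe.)

-178.057°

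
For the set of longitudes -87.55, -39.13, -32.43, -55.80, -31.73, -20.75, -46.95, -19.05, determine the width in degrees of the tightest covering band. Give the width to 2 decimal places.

Sort the longitudes: -87.55°, -55.80°, -46.95°, -39.13°, -32.43°, -31.73°, -20.75°, -19.05°.
Eastward gaps between consecutive values (wrapping around): 31.75°, 8.85°, 7.82°, 6.70°, 0.70°, 10.98°, 1.70°, 291.50°.
Largest gap = 291.50° ⇒ minimal covering band is its complement: 360° − 291.50° = 68.50°.
Band runs from -87.55° eastward to -19.05°.

68.50°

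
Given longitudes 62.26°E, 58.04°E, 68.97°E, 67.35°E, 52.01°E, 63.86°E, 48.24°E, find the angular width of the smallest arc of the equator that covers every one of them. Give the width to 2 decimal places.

20.73°

Sort the longitudes: +48.24°, +52.01°, +58.04°, +62.26°, +63.86°, +67.35°, +68.97°.
Eastward gaps between consecutive values (wrapping around): 3.77°, 6.03°, 4.22°, 1.60°, 3.49°, 1.62°, 339.27°.
Largest gap = 339.27° ⇒ minimal covering band is its complement: 360° − 339.27° = 20.73°.
Band runs from +48.24° eastward to +68.97°.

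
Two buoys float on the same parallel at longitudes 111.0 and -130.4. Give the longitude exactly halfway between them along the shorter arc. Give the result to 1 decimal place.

Signed shortest Δλ from +111.0° to -130.4° is +118.6°.
Midpoint longitude = +111.0° + (+118.6°)/2 = +111.0° + 59.3° = +170.3°.
(The naïve average (+111.0 + -130.4)/2 = -9.7° is on the wrong side of the globe.)

+170.3°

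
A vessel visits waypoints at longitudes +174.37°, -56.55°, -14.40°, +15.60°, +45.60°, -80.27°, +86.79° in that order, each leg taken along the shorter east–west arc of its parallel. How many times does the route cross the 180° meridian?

1

Leg 1: +174.37° → -56.55°, shortest Δλ = 129.08° (east) — crosses 180°.
Leg 2: -56.55° → -14.40°, shortest Δλ = 42.15° (east) — does not cross 180°.
Leg 3: -14.40° → +15.60°, shortest Δλ = 30.0° (east) — does not cross 180°.
Leg 4: +15.60° → +45.60°, shortest Δλ = 30.0° (east) — does not cross 180°.
Leg 5: +45.60° → -80.27°, shortest Δλ = -125.87° (west) — does not cross 180°.
Leg 6: -80.27° → +86.79°, shortest Δλ = 167.06° (east) — does not cross 180°.
Total crossings: 1.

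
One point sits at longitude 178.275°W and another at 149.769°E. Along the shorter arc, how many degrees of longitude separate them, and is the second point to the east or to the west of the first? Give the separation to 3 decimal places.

31.956° west

Raw difference: 149.769 − -178.275 = 328.044°.
Normalise into (−180°, 180°]: 328.044° − 360° = -31.956°.
Negative ⇒ the second point lies to the west; separation 31.956°.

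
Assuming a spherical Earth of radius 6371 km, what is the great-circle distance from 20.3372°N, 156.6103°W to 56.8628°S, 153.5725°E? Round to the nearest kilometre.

Δλ = 153.5725 − -156.6103 = 310.1828°; wrapped into (−180°, 180°]: -49.8172°.
Δφ = -56.8628 − 20.3372 = -77.2000°.
a = sin²(Δφ/2) + cos φ₁ · cos φ₂ · sin²(Δλ/2) = 0.480148.
c = 2·atan2(√a, √(1−a)) = 1.53108 rad → d = 6371·c ≈ 9754.53 km.

9755 km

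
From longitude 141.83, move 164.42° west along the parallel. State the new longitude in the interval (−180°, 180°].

Start at +141.83°; shift −164.42° → -22.59°.
-22.59° already lies in (−180°, 180°].

-22.59°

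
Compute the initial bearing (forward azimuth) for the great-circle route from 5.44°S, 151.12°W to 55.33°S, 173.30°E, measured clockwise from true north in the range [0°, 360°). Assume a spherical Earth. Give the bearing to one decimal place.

203.1°

Δλ = 173.30 − -151.12 = 324.42°; wrapped into (−180°, 180°]: -35.58°.
θ = atan2( sin Δλ · cos φ₂ , cos φ₁ · sin φ₂ − sin φ₁ · cos φ₂ · cos Δλ )
  = atan2(-0.33098, -0.77488) = -156.871° → normalised to [0°, 360°): 203.129°.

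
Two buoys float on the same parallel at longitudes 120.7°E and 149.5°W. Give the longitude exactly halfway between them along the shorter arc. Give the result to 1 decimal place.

165.6°E

Signed shortest Δλ from +120.7° to -149.5° is +89.8°.
Midpoint longitude = +120.7° + (+89.8°)/2 = +120.7° + 44.9° = +165.6°.
(The naïve average (+120.7 + -149.5)/2 = -14.4° is on the wrong side of the globe.)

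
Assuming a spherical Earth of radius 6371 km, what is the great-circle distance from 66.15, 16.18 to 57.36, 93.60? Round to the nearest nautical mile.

2110 nmi

Δλ = 93.60 − 16.18 = 77.42°.
Δφ = 57.36 − 66.15 = -8.79°.
a = sin²(Δφ/2) + cos φ₁ · cos φ₂ · sin²(Δλ/2) = 0.091166.
c = 2·atan2(√a, √(1−a)) = 0.61345 rad → d = 6371·c ≈ 3908.27 km ≈ 2110.30 nmi.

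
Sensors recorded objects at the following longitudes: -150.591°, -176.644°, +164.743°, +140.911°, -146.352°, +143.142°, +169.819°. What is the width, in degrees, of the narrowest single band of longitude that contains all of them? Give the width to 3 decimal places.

Sort the longitudes: -176.644°, -150.591°, -146.352°, +140.911°, +143.142°, +164.743°, +169.819°.
Eastward gaps between consecutive values (wrapping around): 26.053°, 4.239°, 287.263°, 2.231°, 21.601°, 5.076°, 13.537°.
Largest gap = 287.263° ⇒ minimal covering band is its complement: 360° − 287.263° = 72.737°.
Band runs from +140.911° eastward to -146.352°, crossing the antimeridian.

72.737°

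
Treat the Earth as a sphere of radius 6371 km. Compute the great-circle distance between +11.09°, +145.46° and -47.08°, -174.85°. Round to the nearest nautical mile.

4087 nmi

Δλ = -174.85 − 145.46 = -320.31°; wrapped into (−180°, 180°]: 39.69°.
Δφ = -47.08 − 11.09 = -58.17°.
a = sin²(Δφ/2) + cos φ₁ · cos φ₂ · sin²(Δλ/2) = 0.313313.
c = 2·atan2(√a, √(1−a)) = 1.18815 rad → d = 6371·c ≈ 7569.72 km ≈ 4087.32 nmi.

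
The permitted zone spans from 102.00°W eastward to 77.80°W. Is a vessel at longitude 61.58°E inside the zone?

No

Band width going east from -102.00° to -77.80°: ((-77.80 − -102.00) mod 360) = 24.20°.
Offset of +61.58° east of the west edge: ((61.58 − -102.00) mod 360) = 163.58°.
163.58° > 24.20° ⇒ outside.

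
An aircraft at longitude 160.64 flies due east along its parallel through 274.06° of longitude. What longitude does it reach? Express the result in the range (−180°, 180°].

+74.70°

Start at +160.64°; shift +274.06° → +434.70°.
+434.70° lies outside (−180°, 180°]; subtract 360° → +74.70°.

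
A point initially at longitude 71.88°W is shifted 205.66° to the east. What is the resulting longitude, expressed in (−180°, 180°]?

133.78°E

Start at -71.88°; shift +205.66° → +133.78°.
+133.78° already lies in (−180°, 180°].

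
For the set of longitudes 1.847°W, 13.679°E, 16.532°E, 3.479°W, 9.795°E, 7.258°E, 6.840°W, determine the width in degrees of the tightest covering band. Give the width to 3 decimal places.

23.372°

Sort the longitudes: -6.840°, -3.479°, -1.847°, +7.258°, +9.795°, +13.679°, +16.532°.
Eastward gaps between consecutive values (wrapping around): 3.361°, 1.632°, 9.105°, 2.537°, 3.884°, 2.853°, 336.628°.
Largest gap = 336.628° ⇒ minimal covering band is its complement: 360° − 336.628° = 23.372°.
Band runs from -6.840° eastward to +16.532°.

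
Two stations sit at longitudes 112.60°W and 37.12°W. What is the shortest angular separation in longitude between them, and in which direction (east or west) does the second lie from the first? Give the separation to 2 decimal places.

75.48° east

Raw difference: -37.12 − -112.60 = 75.48°.
Normalise into (−180°, 180°]: 75.48° stays 75.48°.
Positive ⇒ the second point lies to the east; separation 75.48°.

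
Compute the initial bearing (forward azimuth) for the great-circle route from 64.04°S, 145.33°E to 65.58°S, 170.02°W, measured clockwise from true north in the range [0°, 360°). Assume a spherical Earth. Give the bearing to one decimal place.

114.8°

Δλ = -170.02 − 145.33 = -315.35°; wrapped into (−180°, 180°]: 44.65°.
θ = atan2( sin Δλ · cos φ₂ , cos φ₁ · sin φ₂ − sin φ₁ · cos φ₂ · cos Δλ )
  = atan2(0.29054, -0.13414) = 114.783° → normalised to [0°, 360°): 114.783°.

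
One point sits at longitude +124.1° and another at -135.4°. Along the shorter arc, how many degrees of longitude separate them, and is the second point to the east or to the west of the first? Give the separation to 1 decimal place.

Raw difference: -135.4 − 124.1 = -259.5°.
Normalise into (−180°, 180°]: -259.5° + 360° = 100.5°.
Positive ⇒ the second point lies to the east; separation 100.5°.

100.5° east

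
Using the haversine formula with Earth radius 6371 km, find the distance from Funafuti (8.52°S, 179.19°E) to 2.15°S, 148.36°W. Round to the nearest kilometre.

Δλ = -148.36 − 179.19 = -327.55°; wrapped into (−180°, 180°]: 32.45°.
Δφ = -2.15 − -8.52 = 6.37°.
a = sin²(Δφ/2) + cos φ₁ · cos φ₂ · sin²(Δλ/2) = 0.080241.
c = 2·atan2(√a, √(1−a)) = 0.57440 rad → d = 6371·c ≈ 3659.51 km.

3660 km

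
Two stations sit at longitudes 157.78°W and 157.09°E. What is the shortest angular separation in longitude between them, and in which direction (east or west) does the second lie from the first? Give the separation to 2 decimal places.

Raw difference: 157.09 − -157.78 = 314.87°.
Normalise into (−180°, 180°]: 314.87° − 360° = -45.13°.
Negative ⇒ the second point lies to the west; separation 45.13°.

45.13° west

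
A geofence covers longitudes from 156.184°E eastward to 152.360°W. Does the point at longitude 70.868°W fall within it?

No

Band width going east from +156.184° to -152.360°: ((-152.360 − 156.184) mod 360) = 51.456°.
Offset of -70.868° east of the west edge: ((-70.868 − 156.184) mod 360) = 132.948°.
132.948° > 51.456° ⇒ outside.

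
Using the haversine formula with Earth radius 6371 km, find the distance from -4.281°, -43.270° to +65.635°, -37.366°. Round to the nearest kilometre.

7789 km

Δλ = -37.366 − -43.270 = 5.904°.
Δφ = 65.635 − -4.281 = 69.916°.
a = sin²(Δφ/2) + cos φ₁ · cos φ₂ · sin²(Δλ/2) = 0.329392.
c = 2·atan2(√a, √(1−a)) = 1.22259 rad → d = 6371·c ≈ 7789.10 km.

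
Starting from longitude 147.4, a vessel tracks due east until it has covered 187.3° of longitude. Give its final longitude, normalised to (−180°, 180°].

-25.3°

Start at +147.4°; shift +187.3° → +334.7°.
+334.7° lies outside (−180°, 180°]; subtract 360° → -25.3°.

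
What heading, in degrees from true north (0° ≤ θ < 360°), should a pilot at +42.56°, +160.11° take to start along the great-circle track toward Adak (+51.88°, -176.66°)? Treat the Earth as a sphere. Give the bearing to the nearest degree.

51°

Δλ = -176.66 − 160.11 = -336.77°; wrapped into (−180°, 180°]: 23.23°.
θ = atan2( sin Δλ · cos φ₂ , cos φ₁ · sin φ₂ − sin φ₁ · cos φ₂ · cos Δλ )
  = atan2(0.24348, 0.19580) = 51.195° → normalised to [0°, 360°): 51.195°.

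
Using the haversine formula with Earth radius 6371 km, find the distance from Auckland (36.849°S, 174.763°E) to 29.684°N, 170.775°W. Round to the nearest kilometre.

7550 km

Δλ = -170.775 − 174.763 = -345.538°; wrapped into (−180°, 180°]: 14.462°.
Δφ = 29.684 − -36.849 = 66.533°.
a = sin²(Δφ/2) + cos φ₁ · cos φ₂ · sin²(Δλ/2) = 0.311904.
c = 2·atan2(√a, √(1−a)) = 1.18511 rad → d = 6371·c ≈ 7550.36 km.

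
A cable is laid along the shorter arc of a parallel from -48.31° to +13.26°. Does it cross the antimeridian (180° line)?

Signed shortest Δλ = ((13.26 − -48.31 + 180) mod 360) − 180 = 61.57°.
Going east by 61.57° from -48.31° reaches +13.26° without touching 180°.

No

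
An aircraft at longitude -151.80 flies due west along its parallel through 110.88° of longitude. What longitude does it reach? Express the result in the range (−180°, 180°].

+97.32°

Start at -151.80°; shift −110.88° → -262.68°.
-262.68° lies outside (−180°, 180°]; add 360° → +97.32°.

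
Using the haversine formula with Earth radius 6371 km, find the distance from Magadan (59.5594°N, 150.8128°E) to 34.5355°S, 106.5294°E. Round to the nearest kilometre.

11225 km

Δλ = 106.5294 − 150.8128 = -44.2834°.
Δφ = -34.5355 − 59.5594 = -94.0949°.
a = sin²(Δφ/2) + cos φ₁ · cos φ₂ · sin²(Δλ/2) = 0.594992.
c = 2·atan2(√a, √(1−a)) = 1.76194 rad → d = 6371·c ≈ 11225.33 km.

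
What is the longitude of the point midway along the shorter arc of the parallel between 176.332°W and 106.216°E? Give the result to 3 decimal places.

Signed shortest Δλ from -176.332° to +106.216° is -77.452°.
Midpoint longitude = -176.332° + (-77.452°)/2 = -176.332° − 38.726° = -215.058°.
Normalise into (−180°, 180°]: +144.942°.
(The naïve average (-176.332 + +106.216)/2 = -35.058° is on the wrong side of the globe.)

144.942°E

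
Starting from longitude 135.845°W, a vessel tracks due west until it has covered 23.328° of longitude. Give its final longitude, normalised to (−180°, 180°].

159.173°W

Start at -135.845°; shift −23.328° → -159.173°.
-159.173° already lies in (−180°, 180°].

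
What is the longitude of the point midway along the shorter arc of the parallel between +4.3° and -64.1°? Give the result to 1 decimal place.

-29.9°

Signed shortest Δλ from +4.3° to -64.1° is -68.4°.
Midpoint longitude = +4.3° + (-68.4°)/2 = +4.3° − 34.2° = -29.9°.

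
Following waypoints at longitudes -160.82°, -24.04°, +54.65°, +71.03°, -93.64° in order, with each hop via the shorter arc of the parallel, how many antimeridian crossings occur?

0

Leg 1: -160.82° → -24.04°, shortest Δλ = 136.78° (east) — does not cross 180°.
Leg 2: -24.04° → +54.65°, shortest Δλ = 78.69° (east) — does not cross 180°.
Leg 3: +54.65° → +71.03°, shortest Δλ = 16.38° (east) — does not cross 180°.
Leg 4: +71.03° → -93.64°, shortest Δλ = -164.67° (west) — does not cross 180°.
Total crossings: 0.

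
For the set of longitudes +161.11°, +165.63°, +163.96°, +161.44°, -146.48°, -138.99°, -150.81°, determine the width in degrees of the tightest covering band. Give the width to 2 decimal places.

59.90°

Sort the longitudes: -150.81°, -146.48°, -138.99°, +161.11°, +161.44°, +163.96°, +165.63°.
Eastward gaps between consecutive values (wrapping around): 4.33°, 7.49°, 300.10°, 0.33°, 2.52°, 1.67°, 43.56°.
Largest gap = 300.10° ⇒ minimal covering band is its complement: 360° − 300.10° = 59.90°.
Band runs from +161.11° eastward to -138.99°, crossing the antimeridian.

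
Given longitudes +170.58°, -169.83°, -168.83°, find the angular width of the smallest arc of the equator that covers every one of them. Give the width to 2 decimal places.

Sort the longitudes: -169.83°, -168.83°, +170.58°.
Eastward gaps between consecutive values (wrapping around): 1.00°, 339.41°, 19.59°.
Largest gap = 339.41° ⇒ minimal covering band is its complement: 360° − 339.41° = 20.59°.
Band runs from +170.58° eastward to -168.83°, crossing the antimeridian.

20.59°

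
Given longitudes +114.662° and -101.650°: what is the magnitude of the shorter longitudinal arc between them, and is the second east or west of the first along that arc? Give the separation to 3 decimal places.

Raw difference: -101.650 − 114.662 = -216.312°.
Normalise into (−180°, 180°]: -216.312° + 360° = 143.688°.
Positive ⇒ the second point lies to the east; separation 143.688°.

143.688° east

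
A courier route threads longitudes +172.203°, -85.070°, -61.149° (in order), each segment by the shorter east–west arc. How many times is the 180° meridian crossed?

Leg 1: +172.203° → -85.070°, shortest Δλ = 102.727° (east) — crosses 180°.
Leg 2: -85.070° → -61.149°, shortest Δλ = 23.921° (east) — does not cross 180°.
Total crossings: 1.

1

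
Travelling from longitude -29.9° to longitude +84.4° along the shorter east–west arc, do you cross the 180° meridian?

Signed shortest Δλ = ((84.4 − -29.9 + 180) mod 360) − 180 = 114.3°.
Going east by 114.3° from -29.9° reaches +84.4° without touching 180°.

No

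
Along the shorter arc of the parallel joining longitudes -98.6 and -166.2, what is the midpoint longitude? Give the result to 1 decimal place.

Signed shortest Δλ from -98.6° to -166.2° is -67.6°.
Midpoint longitude = -98.6° + (-67.6°)/2 = -98.6° − 33.8° = -132.4°.

-132.4°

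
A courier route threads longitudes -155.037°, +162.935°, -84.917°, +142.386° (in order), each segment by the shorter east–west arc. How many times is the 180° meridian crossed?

3

Leg 1: -155.037° → +162.935°, shortest Δλ = -42.028° (west) — crosses 180°.
Leg 2: +162.935° → -84.917°, shortest Δλ = 112.148° (east) — crosses 180°.
Leg 3: -84.917° → +142.386°, shortest Δλ = -132.697° (west) — crosses 180°.
Total crossings: 3.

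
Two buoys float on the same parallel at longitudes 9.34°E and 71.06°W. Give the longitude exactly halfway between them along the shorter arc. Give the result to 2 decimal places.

Signed shortest Δλ from +9.34° to -71.06° is -80.40°.
Midpoint longitude = +9.34° + (-80.40°)/2 = +9.34° − 40.20° = -30.86°.

30.86°W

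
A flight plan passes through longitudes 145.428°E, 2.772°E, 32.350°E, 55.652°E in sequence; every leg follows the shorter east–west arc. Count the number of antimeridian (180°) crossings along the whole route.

Leg 1: +145.428° → +2.772°, shortest Δλ = -142.656° (west) — does not cross 180°.
Leg 2: +2.772° → +32.350°, shortest Δλ = 29.578° (east) — does not cross 180°.
Leg 3: +32.350° → +55.652°, shortest Δλ = 23.302° (east) — does not cross 180°.
Total crossings: 0.

0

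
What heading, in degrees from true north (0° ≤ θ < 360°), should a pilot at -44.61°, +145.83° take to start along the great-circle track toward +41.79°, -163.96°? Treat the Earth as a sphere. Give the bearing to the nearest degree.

Δλ = -163.96 − 145.83 = -309.79°; wrapped into (−180°, 180°]: 50.21°.
θ = atan2( sin Δλ · cos φ₂ , cos φ₁ · sin φ₂ − sin φ₁ · cos φ₂ · cos Δλ )
  = atan2(0.57291, 0.80951) = 35.288° → normalised to [0°, 360°): 35.288°.

35°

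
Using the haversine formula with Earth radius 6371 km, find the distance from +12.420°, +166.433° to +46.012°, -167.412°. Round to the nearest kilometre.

4472 km

Δλ = -167.412 − 166.433 = -333.845°; wrapped into (−180°, 180°]: 26.155°.
Δφ = 46.012 − 12.420 = 33.592°.
a = sin²(Δφ/2) + cos φ₁ · cos φ₂ · sin²(Δλ/2) = 0.118226.
c = 2·atan2(√a, √(1−a)) = 0.70201 rad → d = 6371·c ≈ 4472.48 km.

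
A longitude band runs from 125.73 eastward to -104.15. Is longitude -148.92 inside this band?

Yes

Band width going east from +125.73° to -104.15°: ((-104.15 − 125.73) mod 360) = 130.12°.
Offset of -148.92° east of the west edge: ((-148.92 − 125.73) mod 360) = 85.35°.
85.35° ≤ 130.12° ⇒ inside.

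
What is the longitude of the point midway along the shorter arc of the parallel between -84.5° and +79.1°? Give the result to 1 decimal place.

-2.7°

Signed shortest Δλ from -84.5° to +79.1° is +163.6°.
Midpoint longitude = -84.5° + (+163.6°)/2 = -84.5° + 81.8° = -2.7°.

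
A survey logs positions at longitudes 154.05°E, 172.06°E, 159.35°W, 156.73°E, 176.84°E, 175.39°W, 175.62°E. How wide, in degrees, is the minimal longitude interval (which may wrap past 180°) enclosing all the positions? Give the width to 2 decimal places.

46.60°

Sort the longitudes: -175.39°, -159.35°, +154.05°, +156.73°, +172.06°, +175.62°, +176.84°.
Eastward gaps between consecutive values (wrapping around): 16.04°, 313.40°, 2.68°, 15.33°, 3.56°, 1.22°, 7.77°.
Largest gap = 313.40° ⇒ minimal covering band is its complement: 360° − 313.40° = 46.60°.
Band runs from +154.05° eastward to -159.35°, crossing the antimeridian.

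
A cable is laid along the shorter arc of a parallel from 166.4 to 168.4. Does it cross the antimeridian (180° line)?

Signed shortest Δλ = ((168.4 − 166.4 + 180) mod 360) − 180 = 2.0°.
Going east by 2.0° from +166.4° reaches +168.4° without touching 180°.

No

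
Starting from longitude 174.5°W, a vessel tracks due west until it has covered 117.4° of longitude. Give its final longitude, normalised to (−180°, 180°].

Start at -174.5°; shift −117.4° → -291.9°.
-291.9° lies outside (−180°, 180°]; add 360° → +68.1°.

68.1°E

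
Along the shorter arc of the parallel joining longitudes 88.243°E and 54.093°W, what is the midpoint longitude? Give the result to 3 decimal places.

17.075°E

Signed shortest Δλ from +88.243° to -54.093° is -142.336°.
Midpoint longitude = +88.243° + (-142.336°)/2 = +88.243° − 71.168° = +17.075°.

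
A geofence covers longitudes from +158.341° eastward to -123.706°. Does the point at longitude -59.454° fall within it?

Band width going east from +158.341° to -123.706°: ((-123.706 − 158.341) mod 360) = 77.953°.
Offset of -59.454° east of the west edge: ((-59.454 − 158.341) mod 360) = 142.205°.
142.205° > 77.953° ⇒ outside.

No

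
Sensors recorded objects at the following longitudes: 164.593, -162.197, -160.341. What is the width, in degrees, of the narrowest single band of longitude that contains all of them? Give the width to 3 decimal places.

Sort the longitudes: -162.197°, -160.341°, +164.593°.
Eastward gaps between consecutive values (wrapping around): 1.856°, 324.934°, 33.210°.
Largest gap = 324.934° ⇒ minimal covering band is its complement: 360° − 324.934° = 35.066°.
Band runs from +164.593° eastward to -160.341°, crossing the antimeridian.

35.066°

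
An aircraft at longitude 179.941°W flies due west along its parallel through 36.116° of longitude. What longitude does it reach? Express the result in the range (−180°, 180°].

143.943°E

Start at -179.941°; shift −36.116° → -216.057°.
-216.057° lies outside (−180°, 180°]; add 360° → +143.943°.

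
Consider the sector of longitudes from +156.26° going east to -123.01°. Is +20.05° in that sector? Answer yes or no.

Band width going east from +156.26° to -123.01°: ((-123.01 − 156.26) mod 360) = 80.73°.
Offset of +20.05° east of the west edge: ((20.05 − 156.26) mod 360) = 223.79°.
223.79° > 80.73° ⇒ outside.

No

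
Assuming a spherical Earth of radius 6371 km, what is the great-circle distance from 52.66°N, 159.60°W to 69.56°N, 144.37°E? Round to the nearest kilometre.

Δλ = 144.37 − -159.60 = 303.97°; wrapped into (−180°, 180°]: -56.03°.
Δφ = 69.56 − 52.66 = 16.90°.
a = sin²(Δφ/2) + cos φ₁ · cos φ₂ · sin²(Δλ/2) = 0.068325.
c = 2·atan2(√a, √(1−a)) = 0.52893 rad → d = 6371·c ≈ 3369.79 km.

3370 km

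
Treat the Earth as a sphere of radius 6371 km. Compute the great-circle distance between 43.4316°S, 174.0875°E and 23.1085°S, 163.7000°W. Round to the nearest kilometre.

Δλ = -163.7000 − 174.0875 = -337.7875°; wrapped into (−180°, 180°]: 22.2125°.
Δφ = -23.1085 − -43.4316 = 20.3231°.
a = sin²(Δφ/2) + cos φ₁ · cos φ₂ · sin²(Δλ/2) = 0.055910.
c = 2·atan2(√a, √(1−a)) = 0.47743 rad → d = 6371·c ≈ 3041.68 km.

3042 km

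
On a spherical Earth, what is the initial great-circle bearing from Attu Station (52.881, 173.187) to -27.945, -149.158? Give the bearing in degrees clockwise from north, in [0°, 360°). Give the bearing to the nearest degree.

Δλ = -149.158 − 173.187 = -322.345°; wrapped into (−180°, 180°]: 37.655°.
θ = atan2( sin Δλ · cos φ₂ , cos φ₁ · sin φ₂ − sin φ₁ · cos φ₂ · cos Δλ )
  = atan2(0.53967, -0.84048) = 147.296° → normalised to [0°, 360°): 147.296°.

147°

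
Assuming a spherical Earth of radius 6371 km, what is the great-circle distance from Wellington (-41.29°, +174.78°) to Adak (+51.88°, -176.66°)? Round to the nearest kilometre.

Δλ = -176.66 − 174.78 = -351.44°; wrapped into (−180°, 180°]: 8.56°.
Δφ = 51.88 − -41.29 = 93.17°.
a = sin²(Δφ/2) + cos φ₁ · cos φ₂ · sin²(Δλ/2) = 0.530233.
c = 2·atan2(√a, √(1−a)) = 1.63130 rad → d = 6371·c ≈ 10393.00 km.

10393 km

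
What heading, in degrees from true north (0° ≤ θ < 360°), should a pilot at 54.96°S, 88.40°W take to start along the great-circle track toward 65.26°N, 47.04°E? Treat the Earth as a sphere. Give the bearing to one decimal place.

Δλ = 47.04 − -88.40 = 135.44°.
θ = atan2( sin Δλ · cos φ₂ , cos φ₁ · sin φ₂ − sin φ₁ · cos φ₂ · cos Δλ )
  = atan2(0.29364, 0.27731) = 46.639° → normalised to [0°, 360°): 46.639°.

46.6°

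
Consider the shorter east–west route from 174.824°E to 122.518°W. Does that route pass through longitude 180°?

Yes

Naïve |-122.518 − 174.824| = 297.342° > 180°, so the shorter arc goes the other way round — across 180°.
Signed shortest Δλ = ((-122.518 − 174.824 + 180) mod 360) − 180 = 62.658°.
Going east by 62.658° from +174.824° passes through 180° before reaching -122.518°.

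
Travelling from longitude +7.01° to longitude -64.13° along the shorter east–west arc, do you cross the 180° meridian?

Signed shortest Δλ = ((-64.13 − 7.01 + 180) mod 360) − 180 = -71.14°.
Going west by 71.14° from +7.01° reaches -64.13° without touching 180°.

No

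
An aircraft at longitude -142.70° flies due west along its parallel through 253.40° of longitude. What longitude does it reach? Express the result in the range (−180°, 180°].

-36.10°

Start at -142.70°; shift −253.40° → -396.10°.
-396.10° lies outside (−180°, 180°]; add 360° → -36.10°.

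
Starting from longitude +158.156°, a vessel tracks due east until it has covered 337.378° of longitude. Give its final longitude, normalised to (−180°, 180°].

+135.534°

Start at +158.156°; shift +337.378° → +495.534°.
+495.534° lies outside (−180°, 180°]; subtract 360° → +135.534°.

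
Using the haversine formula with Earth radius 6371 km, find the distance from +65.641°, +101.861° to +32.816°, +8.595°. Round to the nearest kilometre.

Δλ = 8.595 − 101.861 = -93.266°.
Δφ = 32.816 − 65.641 = -32.825°.
a = sin²(Δφ/2) + cos φ₁ · cos φ₂ · sin²(Δλ/2) = 0.263025.
c = 2·atan2(√a, √(1−a)) = 1.07702 rad → d = 6371·c ≈ 6861.72 km.

6862 km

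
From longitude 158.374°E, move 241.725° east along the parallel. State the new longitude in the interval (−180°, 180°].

Start at +158.374°; shift +241.725° → +400.099°.
+400.099° lies outside (−180°, 180°]; subtract 360° → +40.099°.

40.099°E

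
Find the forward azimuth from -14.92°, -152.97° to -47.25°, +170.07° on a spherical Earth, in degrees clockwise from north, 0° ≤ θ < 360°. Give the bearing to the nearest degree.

Δλ = 170.07 − -152.97 = 323.04°; wrapped into (−180°, 180°]: -36.96°.
θ = atan2( sin Δλ · cos φ₂ , cos φ₁ · sin φ₂ − sin φ₁ · cos φ₂ · cos Δλ )
  = atan2(-0.40813, -0.56991) = -144.392° → normalised to [0°, 360°): 215.608°.

216°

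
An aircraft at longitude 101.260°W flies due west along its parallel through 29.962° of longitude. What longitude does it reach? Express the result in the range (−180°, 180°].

Start at -101.260°; shift −29.962° → -131.222°.
-131.222° already lies in (−180°, 180°].

131.222°W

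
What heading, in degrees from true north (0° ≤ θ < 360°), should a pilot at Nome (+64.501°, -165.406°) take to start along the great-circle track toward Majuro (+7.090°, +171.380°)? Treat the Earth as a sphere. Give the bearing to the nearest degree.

207°

Δλ = 171.380 − -165.406 = 336.786°; wrapped into (−180°, 180°]: -23.214°.
θ = atan2( sin Δλ · cos φ₂ , cos φ₁ · sin φ₂ − sin φ₁ · cos φ₂ · cos Δλ )
  = atan2(-0.39115, -0.77004) = -153.071° → normalised to [0°, 360°): 206.929°.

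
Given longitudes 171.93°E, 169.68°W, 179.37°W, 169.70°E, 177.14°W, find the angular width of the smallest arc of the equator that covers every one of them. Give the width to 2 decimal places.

20.62°

Sort the longitudes: -179.37°, -177.14°, -169.68°, +169.70°, +171.93°.
Eastward gaps between consecutive values (wrapping around): 2.23°, 7.46°, 339.38°, 2.23°, 8.70°.
Largest gap = 339.38° ⇒ minimal covering band is its complement: 360° − 339.38° = 20.62°.
Band runs from +169.70° eastward to -169.68°, crossing the antimeridian.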